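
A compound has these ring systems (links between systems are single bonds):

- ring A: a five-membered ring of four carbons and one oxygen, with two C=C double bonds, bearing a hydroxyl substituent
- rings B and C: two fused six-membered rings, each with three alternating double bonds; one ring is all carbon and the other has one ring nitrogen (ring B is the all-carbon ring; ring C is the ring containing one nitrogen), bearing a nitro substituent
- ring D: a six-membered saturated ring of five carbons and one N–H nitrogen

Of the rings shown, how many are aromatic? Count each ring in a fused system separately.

Ring A is planar and fully conjugated; 2 ring double bonds (4 π electrons) plus a heteroatom lone pair (2) give 6 π electrons. 6 = 4(1)+2, so ring A is aromatic (furan).
Rings B and C form a fused bicyclic system (with one nitrogen) with 10 sp² atoms and 10 π electrons from ring double bonds. 10 = 4(2)+2, so the system is aromatic and both rings count as aromatic (quinoline).
Ring D has only sp³ atoms, so it is not fully conjugated — not aromatic (piperidine).
Aromatic: A, B, C. Total: 3.

3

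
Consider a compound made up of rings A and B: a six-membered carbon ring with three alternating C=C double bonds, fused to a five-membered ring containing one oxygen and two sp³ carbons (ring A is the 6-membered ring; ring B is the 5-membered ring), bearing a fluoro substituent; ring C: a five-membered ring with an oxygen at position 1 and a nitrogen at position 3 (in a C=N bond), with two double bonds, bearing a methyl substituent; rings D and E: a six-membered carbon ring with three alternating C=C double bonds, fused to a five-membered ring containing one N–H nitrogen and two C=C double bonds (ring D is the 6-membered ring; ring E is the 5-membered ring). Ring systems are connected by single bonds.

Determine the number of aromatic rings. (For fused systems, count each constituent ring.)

4

Ring A is planar and fully conjugated; 3 ring double bonds give 6 π electrons. 6 = 4(1)+2, so ring A is aromatic (benzene ring).
Ring B has two sp³ carbons, so it is not fully conjugated — not aromatic (oxolane ring).
Ring C is fully conjugated (every ring atom contributes a p orbital); 2 ring double bonds (4 π electrons) plus a heteroatom lone pair (2) give 6 π electrons. 6 = 4(1)+2, so ring C is aromatic (oxazole).
Rings D and E form a fused bicyclic system (with one N–H) with 9 sp² atoms and 10 π electrons from ring double bonds plus a heteroatom lone pair. 10 = 4(2)+2, so the system is aromatic and both rings count as aromatic (indole).
Aromatic: A, C, D, E. Total: 4.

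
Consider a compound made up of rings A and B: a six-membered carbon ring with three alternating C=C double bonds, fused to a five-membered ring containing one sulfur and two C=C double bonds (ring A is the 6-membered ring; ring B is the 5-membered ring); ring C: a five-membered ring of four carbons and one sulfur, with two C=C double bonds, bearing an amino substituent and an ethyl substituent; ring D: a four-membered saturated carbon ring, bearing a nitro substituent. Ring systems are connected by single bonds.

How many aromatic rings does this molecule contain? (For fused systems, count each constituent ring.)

3

Rings A and B form a fused bicyclic system (with one sulfur) with 9 sp² atoms and 10 π electrons from ring double bonds plus a heteroatom lone pair. 10 = 4(2)+2, so the system is aromatic and both rings count as aromatic (benzothiophene).
Ring C has a continuous p-orbital overlap around the ring; 2 ring double bonds (4 π electrons) plus a heteroatom lone pair (2) give 6 π electrons. 6 = 4(1)+2, so ring C is aromatic (thiophene).
Ring D has only sp³ atoms, so it is not fully conjugated — not aromatic (cyclobutane).
Aromatic: A, B, C. Total: 3.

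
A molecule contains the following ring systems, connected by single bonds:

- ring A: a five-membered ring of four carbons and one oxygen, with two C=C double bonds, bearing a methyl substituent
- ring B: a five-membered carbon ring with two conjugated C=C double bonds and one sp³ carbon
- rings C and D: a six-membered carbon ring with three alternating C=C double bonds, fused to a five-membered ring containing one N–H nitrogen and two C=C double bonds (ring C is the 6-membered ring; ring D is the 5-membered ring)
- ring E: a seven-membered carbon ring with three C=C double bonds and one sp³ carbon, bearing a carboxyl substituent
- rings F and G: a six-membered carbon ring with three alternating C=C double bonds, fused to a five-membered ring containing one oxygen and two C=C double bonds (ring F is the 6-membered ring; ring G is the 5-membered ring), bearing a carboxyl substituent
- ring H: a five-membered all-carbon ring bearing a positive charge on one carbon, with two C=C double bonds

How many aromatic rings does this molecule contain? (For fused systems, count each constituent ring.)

5

Ring A is fully conjugated (every ring atom contributes a p orbital); 2 ring double bonds (4 π electrons) plus a heteroatom lone pair (2) give 6 π electrons. Since 6 = 4n+2 (n=1), ring A is aromatic (furan).
Ring B has one sp³ carbon, so it is not fully conjugated — not aromatic (cyclopentadiene).
Rings C and D form a fused bicyclic system (with one N–H) with 9 sp² atoms and 10 π electrons from ring double bonds plus a heteroatom lone pair. 10 = 4(2)+2, so the system is aromatic and both rings count as aromatic (indole).
Ring E has one sp³ carbon, so it is not fully conjugated — not aromatic (cycloheptatriene).
Rings F and G form a fused bicyclic system (with one oxygen) with 9 sp² atoms and 10 π electrons from ring double bonds plus a heteroatom lone pair. 10 = 4(2)+2, so the system is aromatic and both rings count as aromatic (benzofuran).
Ring H has only sp² ring atoms; a planar conformation would have a fully conjugated π system of 4 electrons. But 4 = 4(1), which is 4n not 4n+2, so ring H is not aromatic (cyclopentadienyl cation).
Aromatic: A, C, D, F, G. Total: 5.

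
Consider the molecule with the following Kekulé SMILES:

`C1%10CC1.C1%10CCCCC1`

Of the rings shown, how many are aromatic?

0

The SMILES encodes a three-membered saturated carbon ring; a six-membered saturated carbon ring.
The 3-membered ring has only sp³ atoms, so it is not fully conjugated — not aromatic (cyclopropane).
The 6-membered ring has only sp³ atoms, so it is not fully conjugated — not aromatic (cyclohexane).
None of the rings are aromatic. Total: 0.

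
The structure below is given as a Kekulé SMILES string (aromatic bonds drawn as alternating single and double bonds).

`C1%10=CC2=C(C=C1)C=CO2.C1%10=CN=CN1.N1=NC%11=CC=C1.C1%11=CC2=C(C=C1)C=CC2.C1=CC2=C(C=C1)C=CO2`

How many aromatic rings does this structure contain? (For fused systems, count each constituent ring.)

The SMILES encodes a six-membered carbon ring with three alternating C=C double bonds, fused to a five-membered ring containing one oxygen and two C=C double bonds; a five-membered ring with nitrogens at positions 1 and 3 (one bearing H, one in a C=N bond) and two double bonds; a six-membered ring with two adjacent nitrogens and three alternating double bonds; a six-membered carbon ring with three alternating C=C double bonds, fused to a five-membered carbon ring containing one C=C double bond and one sp³ carbon; a six-membered carbon ring with three alternating C=C double bonds, fused to a five-membered ring containing one oxygen and two C=C double bonds.
The fused 6/5-membered bicyclic (with one oxygen) is a single π system with 9 sp² atoms and 10 π electrons from ring double bonds plus a heteroatom lone pair. 10 = 4(2)+2, so the system is aromatic and both rings count as aromatic (benzofuran).
The 5-membered ring with two nitrogens (one N–H, one =N–) is fully conjugated (every ring atom contributes a p orbital); 2 ring double bonds (4 π electrons) plus a heteroatom lone pair (2) give 6 π electrons. Since 6 = 4n+2 (n=1), it is aromatic (imidazole).
The 6-membered ring with two nitrogens (1,2) has a continuous p-orbital overlap around the ring; 3 ring double bonds give 6 π electrons. 6 = 4(1)+2, so it is aromatic (pyridazine).
The 6-membered ring has a continuous p-orbital overlap around the ring; 3 ring double bonds give 6 π electrons. Since 6 = 4n+2 (n=1), it is aromatic (benzene ring).
The 5-membered ring has one sp³ carbon, so it is not fully conjugated — not aromatic (cyclopentene ring).
The fused 6/5-membered bicyclic (with one oxygen) is a single π system with 9 sp² atoms and 10 π electrons from ring double bonds plus a heteroatom lone pair. 10 = 4(2)+2, so the system is aromatic and both rings count as aromatic (benzofuran).
7 of the 8 rings are aromatic. Total: 7.

7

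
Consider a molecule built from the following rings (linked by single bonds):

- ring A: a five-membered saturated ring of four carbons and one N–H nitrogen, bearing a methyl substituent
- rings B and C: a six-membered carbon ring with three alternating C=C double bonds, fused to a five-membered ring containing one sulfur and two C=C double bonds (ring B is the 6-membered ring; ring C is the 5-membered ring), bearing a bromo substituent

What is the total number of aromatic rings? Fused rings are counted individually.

2

Ring A has only sp³ atoms, so it is not fully conjugated — not aromatic (pyrrolidine).
Rings B and C form a fused bicyclic system (with one sulfur) with 9 sp² atoms and 10 π electrons from ring double bonds plus a heteroatom lone pair. 10 = 4(2)+2, so the system is aromatic and both rings count as aromatic (benzothiophene).
Aromatic: B, C. Total: 2.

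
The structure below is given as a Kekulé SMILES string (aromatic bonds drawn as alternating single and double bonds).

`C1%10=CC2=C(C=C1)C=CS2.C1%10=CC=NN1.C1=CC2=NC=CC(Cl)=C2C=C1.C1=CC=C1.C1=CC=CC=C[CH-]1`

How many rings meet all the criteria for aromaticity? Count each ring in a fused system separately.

The SMILES encodes a six-membered carbon ring with three alternating C=C double bonds, fused to a five-membered ring containing one sulfur and two C=C double bonds; a five-membered ring with two adjacent nitrogens (one bearing H, one in a double bond) and two double bonds; two fused six-membered rings, each with three alternating double bonds; one ring is all carbon and the other has one ring nitrogen; a four-membered carbon ring with two alternating C=C double bonds; a seven-membered all-carbon ring bearing a negative charge on one carbon, with three C=C double bonds.
The fused 6/5-membered bicyclic (with one sulfur) is a single π system with 9 sp² atoms and 10 π electrons from ring double bonds plus a heteroatom lone pair. 10 = 4(2)+2, so the system is aromatic and both rings count as aromatic (benzothiophene).
The 5-membered ring with two adjacent nitrogens (one N–H, one =N–) has a continuous p-orbital overlap around the ring; 2 ring double bonds (4 π electrons) plus a heteroatom lone pair (2) give 6 π electrons. Since 6 = 4n+2 (n=1), it is aromatic (pyrazole).
The fused 6/6-membered bicyclic (with one nitrogen) is a single π system with 10 sp² atoms and 10 π electrons from ring double bonds. 10 = 4(2)+2, so the system is aromatic and both rings count as aromatic (quinoline).
The 4-membered ring has only sp² ring atoms; a planar conformation would have a fully conjugated π system of 4 electrons. But 4 = 4(1), which is 4n not 4n+2, so it is not aromatic (cyclobutadiene) — cyclobutadiene is antiaromatic and distorts to a rectangle.
The 7-membered ring has only sp² ring atoms; a planar conformation would have a fully conjugated π system of 8 electrons. But 8 = 4(2), which is 4n not 4n+2, so it is not aromatic (cycloheptatrienyl anion).
5 of the 7 rings are aromatic. Total: 5.

5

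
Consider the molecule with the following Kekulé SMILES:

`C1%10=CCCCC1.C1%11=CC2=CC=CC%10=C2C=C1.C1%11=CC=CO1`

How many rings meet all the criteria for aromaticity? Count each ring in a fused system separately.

The SMILES encodes a six-membered carbon ring with one C=C double bond; two fused six-membered carbon rings, each with three alternating C=C double bonds; a five-membered ring of four carbons and one oxygen, with two C=C double bonds.
The 6-membered ring has four sp³ carbons, so it is not fully conjugated — not aromatic (cyclohexene).
The fused 6/6-membered bicyclic is a single π system with 10 sp² atoms and 10 π electrons from ring double bonds. 10 = 4(2)+2, so the system is aromatic and both rings count as aromatic (naphthalene).
The 5-membered ring with one oxygen has a continuous p-orbital overlap around the ring; 2 ring double bonds (4 π electrons) plus a heteroatom lone pair (2) give 6 π electrons. That satisfies 4n+2 with n=1, so it is aromatic (furan).
3 of the 4 rings are aromatic. Total: 3.

3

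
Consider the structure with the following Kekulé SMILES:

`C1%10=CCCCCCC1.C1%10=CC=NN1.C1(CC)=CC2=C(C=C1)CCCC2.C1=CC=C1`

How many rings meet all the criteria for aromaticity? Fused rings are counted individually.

The SMILES encodes an eight-membered carbon ring with one C=C double bond; a five-membered ring with two adjacent nitrogens (one bearing H, one in a double bond) and two double bonds; a six-membered carbon ring with three alternating C=C double bonds, fused to a saturated six-membered carbon ring; a four-membered carbon ring with two alternating C=C double bonds.
The 8-membered ring has six sp³ carbons, so it is not fully conjugated — not aromatic (cyclooctene).
The 5-membered ring with two adjacent nitrogens (one N–H, one =N–) is fully conjugated (every ring atom contributes a p orbital); 2 ring double bonds (4 π electrons) plus a heteroatom lone pair (2) give 6 π electrons. That satisfies 4n+2 with n=1, so it is aromatic (pyrazole).
The 6-membered ring is planar and fully conjugated; 3 ring double bonds give 6 π electrons. Since 6 = 4n+2 (n=1), it is aromatic (benzene ring).
The second 6-membered ring has four sp³ carbons, so it is not fully conjugated — not aromatic (cyclohexane ring).
The 4-membered ring has only sp² ring atoms; a planar conformation would have a fully conjugated π system of 4 electrons. But 4 = 4(1), which is 4n not 4n+2, so it is not aromatic (cyclobutadiene) — cyclobutadiene is antiaromatic and distorts to a rectangle.
2 of the 5 rings are aromatic. Total: 2.

2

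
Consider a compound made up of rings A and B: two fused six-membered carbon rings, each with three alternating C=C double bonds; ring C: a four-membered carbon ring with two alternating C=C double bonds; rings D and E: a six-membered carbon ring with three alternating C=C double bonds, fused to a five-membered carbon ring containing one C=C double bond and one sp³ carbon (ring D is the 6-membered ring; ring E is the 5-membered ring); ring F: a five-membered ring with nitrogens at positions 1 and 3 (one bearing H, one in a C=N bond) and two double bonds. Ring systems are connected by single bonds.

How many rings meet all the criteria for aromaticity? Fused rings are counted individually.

4

Rings A and B form a fused bicyclic system with 10 sp² atoms and 10 π electrons from ring double bonds. 10 = 4(2)+2, so the system is aromatic and both rings count as aromatic (naphthalene).
Ring C has only sp² ring atoms; a planar conformation would have a fully conjugated π system of 4 electrons. But 4 = 4(1), which is 4n not 4n+2, so ring C is not aromatic (cyclobutadiene) — cyclobutadiene is antiaromatic and distorts to a rectangle.
Ring D is fully conjugated (every ring atom contributes a p orbital); 3 ring double bonds give 6 π electrons. 6 = 4(1)+2, so ring D is aromatic (benzene ring).
Ring E has one sp³ carbon, so it is not fully conjugated — not aromatic (cyclopentene ring).
Ring F has a continuous p-orbital overlap around the ring; 2 ring double bonds (4 π electrons) plus a heteroatom lone pair (2) give 6 π electrons. 6 = 4(1)+2, so ring F is aromatic (imidazole).
Aromatic: A, B, D, F. Total: 4.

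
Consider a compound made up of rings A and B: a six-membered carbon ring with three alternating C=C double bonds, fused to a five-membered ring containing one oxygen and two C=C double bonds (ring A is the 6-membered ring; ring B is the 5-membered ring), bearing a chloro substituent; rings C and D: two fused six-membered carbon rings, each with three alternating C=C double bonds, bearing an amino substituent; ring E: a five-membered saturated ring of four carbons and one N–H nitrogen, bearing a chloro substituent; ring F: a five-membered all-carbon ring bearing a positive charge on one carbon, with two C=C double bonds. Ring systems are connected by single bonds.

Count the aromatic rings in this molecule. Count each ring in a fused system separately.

Rings A and B form a fused bicyclic system (with one oxygen) with 9 sp² atoms and 10 π electrons from ring double bonds plus a heteroatom lone pair. 10 = 4(2)+2, so the system is aromatic and both rings count as aromatic (benzofuran).
Rings C and D form a fused bicyclic system with 10 sp² atoms and 10 π electrons from ring double bonds. 10 = 4(2)+2, so the system is aromatic and both rings count as aromatic (naphthalene).
Ring E has only sp³ atoms, so it is not fully conjugated — not aromatic (pyrrolidine).
Ring F has only sp² ring atoms; a planar conformation would have a fully conjugated π system of 4 electrons. But 4 = 4(1), which is 4n not 4n+2, so ring F is not aromatic (cyclopentadienyl cation).
Aromatic: A, B, C, D. Total: 4.

4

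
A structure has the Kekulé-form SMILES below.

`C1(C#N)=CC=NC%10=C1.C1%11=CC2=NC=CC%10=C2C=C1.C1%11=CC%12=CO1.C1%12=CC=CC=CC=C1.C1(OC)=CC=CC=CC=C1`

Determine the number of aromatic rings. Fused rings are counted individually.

4

The SMILES encodes a six-membered ring of five carbons and one nitrogen with three alternating double bonds; two fused six-membered rings, each with three alternating double bonds; one ring is all carbon and the other has one ring nitrogen; a five-membered ring of four carbons and one oxygen, with two C=C double bonds; an eight-membered carbon ring with four alternating C=C double bonds; an eight-membered carbon ring with four alternating C=C double bonds.
The 6-membered ring with one nitrogen is fully conjugated (every ring atom contributes a p orbital); 3 ring double bonds give 6 π electrons. 6 = 4(1)+2, so it is aromatic (pyridine).
The fused 6/6-membered bicyclic (with one nitrogen) is a single π system with 10 sp² atoms and 10 π electrons from ring double bonds. 10 = 4(2)+2, so the system is aromatic and both rings count as aromatic (quinoline).
The 5-membered ring with one oxygen is planar and fully conjugated; 2 ring double bonds (4 π electrons) plus a heteroatom lone pair (2) give 6 π electrons. That satisfies 4n+2 with n=1, so it is aromatic (furan).
The 8-membered ring has only sp² ring atoms; a planar conformation would have a fully conjugated π system of 8 electrons. But 8 = 4(2), which is 4n not 4n+2, so it is not aromatic (cyclooctatetraene) — cyclooctatetraene distorts into a non-planar tub to avoid antiaromaticity.
The second 8-membered ring has only sp² ring atoms; a planar conformation would have a fully conjugated π system of 8 electrons. But 8 = 4(2), which is 4n not 4n+2, so it is not aromatic (cyclooctatetraene) — cyclooctatetraene distorts into a non-planar tub to avoid antiaromaticity.
4 of the 6 rings are aromatic. Total: 4.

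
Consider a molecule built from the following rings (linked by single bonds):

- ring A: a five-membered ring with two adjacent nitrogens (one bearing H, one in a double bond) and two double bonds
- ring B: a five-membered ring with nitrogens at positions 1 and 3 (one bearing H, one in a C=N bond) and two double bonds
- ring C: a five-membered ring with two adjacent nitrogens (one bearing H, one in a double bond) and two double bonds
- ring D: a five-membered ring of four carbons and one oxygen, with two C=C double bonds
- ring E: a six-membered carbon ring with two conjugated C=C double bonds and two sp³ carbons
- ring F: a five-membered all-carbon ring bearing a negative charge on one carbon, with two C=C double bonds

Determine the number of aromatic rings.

Ring A has a continuous p-orbital overlap around the ring; 2 ring double bonds (4 π electrons) plus a heteroatom lone pair (2) give 6 π electrons. 6 = 4(1)+2, so ring A is aromatic (pyrazole).
Ring B is planar and fully conjugated; 2 ring double bonds (4 π electrons) plus a heteroatom lone pair (2) give 6 π electrons. That satisfies 4n+2 with n=1, so ring B is aromatic (imidazole).
Ring C is fully conjugated (every ring atom contributes a p orbital); 2 ring double bonds (4 π electrons) plus a heteroatom lone pair (2) give 6 π electrons. Since 6 = 4n+2 (n=1), ring C is aromatic (pyrazole).
Ring D is fully conjugated (every ring atom contributes a p orbital); 2 ring double bonds (4 π electrons) plus a heteroatom lone pair (2) give 6 π electrons. Since 6 = 4n+2 (n=1), ring D is aromatic (furan).
Ring E has two sp³ carbons, so it is not fully conjugated — not aromatic (1,3-cyclohexadiene).
Ring F is fully conjugated (every ring atom contributes a p orbital); 2 ring double bonds (4 π electrons) plus the carbanion lone pair (2) give 6 π electrons. 6 = 4(1)+2, so ring F is aromatic (cyclopentadienyl anion).
Aromatic: A, B, C, D, F. Total: 5.

5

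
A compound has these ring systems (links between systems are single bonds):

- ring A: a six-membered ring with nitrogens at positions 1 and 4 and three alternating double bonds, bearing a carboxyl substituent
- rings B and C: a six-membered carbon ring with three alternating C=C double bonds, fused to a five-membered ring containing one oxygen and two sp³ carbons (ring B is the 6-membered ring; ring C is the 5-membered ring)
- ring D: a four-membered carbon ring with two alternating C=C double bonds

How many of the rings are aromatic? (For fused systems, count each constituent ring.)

2

Ring A is fully conjugated (every ring atom contributes a p orbital); 3 ring double bonds give 6 π electrons. Since 6 = 4n+2 (n=1), ring A is aromatic (pyrazine).
Ring B has a continuous p-orbital overlap around the ring; 3 ring double bonds give 6 π electrons. That satisfies 4n+2 with n=1, so ring B is aromatic (benzene ring).
Ring C has two sp³ carbons, so it is not fully conjugated — not aromatic (oxolane ring).
Ring D has only sp² ring atoms; a planar conformation would have a fully conjugated π system of 4 electrons. But 4 = 4(1), which is 4n not 4n+2, so ring D is not aromatic (cyclobutadiene) — cyclobutadiene is antiaromatic and distorts to a rectangle.
Aromatic: A, B. Total: 2.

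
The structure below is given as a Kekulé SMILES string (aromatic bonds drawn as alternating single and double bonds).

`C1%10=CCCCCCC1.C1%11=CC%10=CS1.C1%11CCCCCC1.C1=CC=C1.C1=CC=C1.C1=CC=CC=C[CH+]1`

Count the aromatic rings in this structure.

2

The SMILES encodes an eight-membered carbon ring with one C=C double bond; a five-membered ring of four carbons and one sulfur, with two C=C double bonds; a seven-membered saturated carbon ring; a four-membered carbon ring with two alternating C=C double bonds; a four-membered carbon ring with two alternating C=C double bonds; a seven-membered all-carbon ring bearing a positive charge on one carbon, with three C=C double bonds.
The 8-membered ring has six sp³ carbons, so it is not fully conjugated — not aromatic (cyclooctene).
The 5-membered ring with one sulfur has a continuous p-orbital overlap around the ring; 2 ring double bonds (4 π electrons) plus a heteroatom lone pair (2) give 6 π electrons. That satisfies 4n+2 with n=1, so it is aromatic (thiophene).
The 7-membered ring has only sp³ atoms, so it is not fully conjugated — not aromatic (cycloheptane).
The 4-membered ring has only sp² ring atoms; a planar conformation would have a fully conjugated π system of 4 electrons. But 4 = 4(1), which is 4n not 4n+2, so it is not aromatic (cyclobutadiene) — cyclobutadiene is antiaromatic and distorts to a rectangle.
The second 4-membered ring has only sp² ring atoms; a planar conformation would have a fully conjugated π system of 4 electrons. But 4 = 4(1), which is 4n not 4n+2, so it is not aromatic (cyclobutadiene) — cyclobutadiene is antiaromatic and distorts to a rectangle.
The second 7-membered ring has a continuous p-orbital overlap around the ring; 3 ring double bonds (6 π electrons) plus the carbocation's empty p orbital (0, but keeps the ring conjugated) give 6 π electrons. Since 6 = 4n+2 (n=1), it is aromatic (tropylium cation).
2 of the 6 rings are aromatic. Total: 2.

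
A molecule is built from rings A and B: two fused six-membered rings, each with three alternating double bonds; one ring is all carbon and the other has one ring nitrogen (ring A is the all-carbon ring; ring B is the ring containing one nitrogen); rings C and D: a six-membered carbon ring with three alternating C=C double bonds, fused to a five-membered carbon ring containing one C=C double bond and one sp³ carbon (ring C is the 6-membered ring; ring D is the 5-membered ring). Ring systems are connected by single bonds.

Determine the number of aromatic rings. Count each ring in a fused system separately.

3

Rings A and B form a fused bicyclic system (with one nitrogen) with 10 sp² atoms and 10 π electrons from ring double bonds. 10 = 4(2)+2, so the system is aromatic and both rings count as aromatic (quinoline).
Ring C is fully conjugated (every ring atom contributes a p orbital); 3 ring double bonds give 6 π electrons. 6 = 4(1)+2, so ring C is aromatic (benzene ring).
Ring D has one sp³ carbon, so it is not fully conjugated — not aromatic (cyclopentene ring).
Aromatic: A, B, C. Total: 3.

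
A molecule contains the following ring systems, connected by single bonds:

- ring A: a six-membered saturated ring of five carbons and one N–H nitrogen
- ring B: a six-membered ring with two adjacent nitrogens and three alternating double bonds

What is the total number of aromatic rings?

1

Ring A has only sp³ atoms, so it is not fully conjugated — not aromatic (piperidine).
Ring B is fully conjugated (every ring atom contributes a p orbital); 3 ring double bonds give 6 π electrons. That satisfies 4n+2 with n=1, so ring B is aromatic (pyridazine).
Aromatic: B. Total: 1.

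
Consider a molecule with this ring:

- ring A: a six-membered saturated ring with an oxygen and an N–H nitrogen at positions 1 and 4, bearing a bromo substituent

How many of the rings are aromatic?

0

Ring A has only sp³ atoms, so it is not fully conjugated — not aromatic (morpholine).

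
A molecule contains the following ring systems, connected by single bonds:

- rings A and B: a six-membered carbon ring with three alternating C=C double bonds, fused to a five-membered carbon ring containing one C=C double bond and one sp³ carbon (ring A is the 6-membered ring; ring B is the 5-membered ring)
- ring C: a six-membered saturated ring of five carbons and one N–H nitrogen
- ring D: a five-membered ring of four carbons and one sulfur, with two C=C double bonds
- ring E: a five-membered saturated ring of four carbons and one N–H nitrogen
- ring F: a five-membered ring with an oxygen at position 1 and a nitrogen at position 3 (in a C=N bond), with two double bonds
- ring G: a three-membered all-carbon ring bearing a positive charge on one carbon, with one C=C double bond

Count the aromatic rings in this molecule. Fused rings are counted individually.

Ring A has a continuous p-orbital overlap around the ring; 3 ring double bonds give 6 π electrons. That satisfies 4n+2 with n=1, so ring A is aromatic (benzene ring).
Ring B has one sp³ carbon, so it is not fully conjugated — not aromatic (cyclopentene ring).
Ring C has only sp³ atoms, so it is not fully conjugated — not aromatic (piperidine).
Ring D has a continuous p-orbital overlap around the ring; 2 ring double bonds (4 π electrons) plus a heteroatom lone pair (2) give 6 π electrons. That satisfies 4n+2 with n=1, so ring D is aromatic (thiophene).
Ring E has only sp³ atoms, so it is not fully conjugated — not aromatic (pyrrolidine).
Ring F is planar and fully conjugated; 2 ring double bonds (4 π electrons) plus a heteroatom lone pair (2) give 6 π electrons. Since 6 = 4n+2 (n=1), ring F is aromatic (oxazole).
Ring G has a continuous p-orbital overlap around the ring; 1 ring double bond (2 π electrons) plus the carbocation's empty p orbital (0, but keeps the ring conjugated) give 2 π electrons. Since 2 = 4n+2 (n=0), ring G is aromatic (cyclopropenyl cation).
Aromatic: A, D, F, G. Total: 4.

4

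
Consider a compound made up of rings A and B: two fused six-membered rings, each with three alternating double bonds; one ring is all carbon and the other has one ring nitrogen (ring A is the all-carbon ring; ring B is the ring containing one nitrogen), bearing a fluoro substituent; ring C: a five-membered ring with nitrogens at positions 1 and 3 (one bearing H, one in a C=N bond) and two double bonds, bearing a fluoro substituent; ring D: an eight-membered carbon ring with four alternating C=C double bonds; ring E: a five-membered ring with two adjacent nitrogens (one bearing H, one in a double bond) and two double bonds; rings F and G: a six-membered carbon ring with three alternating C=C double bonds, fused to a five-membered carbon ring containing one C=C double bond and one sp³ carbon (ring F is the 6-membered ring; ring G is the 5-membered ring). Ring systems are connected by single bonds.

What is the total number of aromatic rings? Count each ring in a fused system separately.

5

Rings A and B form a fused bicyclic system (with one nitrogen) with 10 sp² atoms and 10 π electrons from ring double bonds. 10 = 4(2)+2, so the system is aromatic and both rings count as aromatic (quinoline).
Ring C has a continuous p-orbital overlap around the ring; 2 ring double bonds (4 π electrons) plus a heteroatom lone pair (2) give 6 π electrons. That satisfies 4n+2 with n=1, so ring C is aromatic (imidazole).
Ring D has only sp² ring atoms; a planar conformation would have a fully conjugated π system of 8 electrons. But 8 = 4(2), which is 4n not 4n+2, so ring D is not aromatic (cyclooctatetraene) — cyclooctatetraene distorts into a non-planar tub to avoid antiaromaticity.
Ring E has a continuous p-orbital overlap around the ring; 2 ring double bonds (4 π electrons) plus a heteroatom lone pair (2) give 6 π electrons. 6 = 4(1)+2, so ring E is aromatic (pyrazole).
Ring F is planar and fully conjugated; 3 ring double bonds give 6 π electrons. 6 = 4(1)+2, so ring F is aromatic (benzene ring).
Ring G has one sp³ carbon, so it is not fully conjugated — not aromatic (cyclopentene ring).
Aromatic: A, B, C, E, F. Total: 5.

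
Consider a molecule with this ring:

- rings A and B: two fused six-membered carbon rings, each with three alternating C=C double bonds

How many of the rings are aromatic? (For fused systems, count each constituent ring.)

Rings A and B form a fused bicyclic system with 10 sp² atoms and 10 π electrons from ring double bonds. 10 = 4(2)+2, so the system is aromatic and both rings count as aromatic (naphthalene).
Aromatic: A, B. Total: 2.

2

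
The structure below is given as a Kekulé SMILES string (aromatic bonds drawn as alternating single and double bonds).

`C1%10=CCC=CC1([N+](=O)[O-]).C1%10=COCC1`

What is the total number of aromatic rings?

The SMILES encodes a six-membered carbon ring with two isolated C=C double bonds and two sp³ carbons; a five-membered ring of four carbons and one oxygen, with one C=C double bond and two sp³ carbons.
The 6-membered ring has two sp³ carbons, so it is not fully conjugated — not aromatic (1,4-cyclohexadiene).
The 5-membered ring with one oxygen has two sp³ carbons, so it is not fully conjugated — not aromatic (2,3-dihydrofuran).
None of the rings are aromatic. Total: 0.

0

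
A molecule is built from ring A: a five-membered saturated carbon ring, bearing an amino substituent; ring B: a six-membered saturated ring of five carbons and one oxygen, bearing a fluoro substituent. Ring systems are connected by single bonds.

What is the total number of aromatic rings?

Ring A has only sp³ atoms, so it is not fully conjugated — not aromatic (cyclopentane).
Ring B has only sp³ atoms, so it is not fully conjugated — not aromatic (tetrahydropyran).
No ring is aromatic. Total: 0.

0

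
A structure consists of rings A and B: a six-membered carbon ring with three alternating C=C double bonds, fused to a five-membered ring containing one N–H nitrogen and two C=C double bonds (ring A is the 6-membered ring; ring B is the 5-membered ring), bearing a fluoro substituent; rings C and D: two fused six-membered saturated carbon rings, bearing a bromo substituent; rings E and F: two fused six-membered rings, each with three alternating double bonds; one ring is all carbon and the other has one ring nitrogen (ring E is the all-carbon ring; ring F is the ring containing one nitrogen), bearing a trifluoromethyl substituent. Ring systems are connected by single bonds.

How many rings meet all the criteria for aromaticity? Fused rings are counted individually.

Rings A and B form a fused bicyclic system (with one N–H) with 9 sp² atoms and 10 π electrons from ring double bonds plus a heteroatom lone pair. 10 = 4(2)+2, so the system is aromatic and both rings count as aromatic (indole).
Ring C has only sp³ atoms, so it is not fully conjugated — not aromatic (cyclohexane ring).
Ring D has only sp³ atoms, so it is not fully conjugated — not aromatic (cyclohexane ring).
Rings E and F form a fused bicyclic system (with one nitrogen) with 10 sp² atoms and 10 π electrons from ring double bonds. 10 = 4(2)+2, so the system is aromatic and both rings count as aromatic (quinoline).
Aromatic: A, B, E, F. Total: 4.

4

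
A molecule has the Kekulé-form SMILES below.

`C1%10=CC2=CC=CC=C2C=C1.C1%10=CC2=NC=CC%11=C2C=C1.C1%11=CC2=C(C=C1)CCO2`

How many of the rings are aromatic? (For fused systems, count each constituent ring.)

The SMILES encodes two fused six-membered carbon rings, each with three alternating C=C double bonds; two fused six-membered rings, each with three alternating double bonds; one ring is all carbon and the other has one ring nitrogen; a six-membered carbon ring with three alternating C=C double bonds, fused to a five-membered ring containing one oxygen and two sp³ carbons.
The fused 6/6-membered bicyclic is a single π system with 10 sp² atoms and 10 π electrons from ring double bonds. 10 = 4(2)+2, so the system is aromatic and both rings count as aromatic (naphthalene).
The fused 6/6-membered bicyclic (with one nitrogen) is a single π system with 10 sp² atoms and 10 π electrons from ring double bonds. 10 = 4(2)+2, so the system is aromatic and both rings count as aromatic (quinoline).
The 6-membered ring is planar and fully conjugated; 3 ring double bonds give 6 π electrons. 6 = 4(1)+2, so it is aromatic (benzene ring).
The 5-membered ring with one oxygen has two sp³ carbons, so it is not fully conjugated — not aromatic (oxolane ring).
5 of the 6 rings are aromatic. Total: 5.

5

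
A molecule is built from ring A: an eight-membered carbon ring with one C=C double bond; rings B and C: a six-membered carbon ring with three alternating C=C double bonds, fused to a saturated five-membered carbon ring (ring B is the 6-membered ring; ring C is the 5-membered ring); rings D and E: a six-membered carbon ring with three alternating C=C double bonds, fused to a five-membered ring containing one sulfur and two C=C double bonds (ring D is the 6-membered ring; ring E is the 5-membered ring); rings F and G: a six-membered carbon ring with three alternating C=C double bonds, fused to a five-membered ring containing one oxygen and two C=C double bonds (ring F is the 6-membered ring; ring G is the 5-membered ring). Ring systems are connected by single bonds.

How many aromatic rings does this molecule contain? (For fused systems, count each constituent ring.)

5

Ring A has six sp³ carbons, so it is not fully conjugated — not aromatic (cyclooctene).
Ring B is fully conjugated (every ring atom contributes a p orbital); 3 ring double bonds give 6 π electrons. 6 = 4(1)+2, so ring B is aromatic (benzene ring).
Ring C has three sp³ carbons, so it is not fully conjugated — not aromatic (cyclopentane ring).
Rings D and E form a fused bicyclic system (with one sulfur) with 9 sp² atoms and 10 π electrons from ring double bonds plus a heteroatom lone pair. 10 = 4(2)+2, so the system is aromatic and both rings count as aromatic (benzothiophene).
Rings F and G form a fused bicyclic system (with one oxygen) with 9 sp² atoms and 10 π electrons from ring double bonds plus a heteroatom lone pair. 10 = 4(2)+2, so the system is aromatic and both rings count as aromatic (benzofuran).
Aromatic: B, D, E, F, G. Total: 5.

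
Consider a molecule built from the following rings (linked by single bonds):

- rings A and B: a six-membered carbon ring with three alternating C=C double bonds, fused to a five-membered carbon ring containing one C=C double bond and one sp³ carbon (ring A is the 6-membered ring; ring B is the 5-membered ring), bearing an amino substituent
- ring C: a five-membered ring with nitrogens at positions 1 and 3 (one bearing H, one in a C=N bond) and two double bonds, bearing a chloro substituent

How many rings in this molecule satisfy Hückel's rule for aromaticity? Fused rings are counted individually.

2

Ring A has a continuous p-orbital overlap around the ring; 3 ring double bonds give 6 π electrons. That satisfies 4n+2 with n=1, so ring A is aromatic (benzene ring).
Ring B has one sp³ carbon, so it is not fully conjugated — not aromatic (cyclopentene ring).
Ring C is planar and fully conjugated; 2 ring double bonds (4 π electrons) plus a heteroatom lone pair (2) give 6 π electrons. Since 6 = 4n+2 (n=1), ring C is aromatic (imidazole).
Aromatic: A, C. Total: 2.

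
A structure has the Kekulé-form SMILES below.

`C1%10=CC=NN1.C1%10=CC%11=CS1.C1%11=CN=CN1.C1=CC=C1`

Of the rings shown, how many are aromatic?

3

The SMILES encodes a five-membered ring with two adjacent nitrogens (one bearing H, one in a double bond) and two double bonds; a five-membered ring of four carbons and one sulfur, with two C=C double bonds; a five-membered ring with nitrogens at positions 1 and 3 (one bearing H, one in a C=N bond) and two double bonds; a four-membered carbon ring with two alternating C=C double bonds.
The 5-membered ring with two adjacent nitrogens (one N–H, one =N–) has a continuous p-orbital overlap around the ring; 2 ring double bonds (4 π electrons) plus a heteroatom lone pair (2) give 6 π electrons. That satisfies 4n+2 with n=1, so it is aromatic (pyrazole).
The 5-membered ring with one sulfur is planar and fully conjugated; 2 ring double bonds (4 π electrons) plus a heteroatom lone pair (2) give 6 π electrons. Since 6 = 4n+2 (n=1), it is aromatic (thiophene).
The 5-membered ring with two nitrogens (one N–H, one =N–) has a continuous p-orbital overlap around the ring; 2 ring double bonds (4 π electrons) plus a heteroatom lone pair (2) give 6 π electrons. That satisfies 4n+2 with n=1, so it is aromatic (imidazole).
The 4-membered ring has only sp² ring atoms; a planar conformation would have a fully conjugated π system of 4 electrons. But 4 = 4(1), which is 4n not 4n+2, so it is not aromatic (cyclobutadiene) — cyclobutadiene is antiaromatic and distorts to a rectangle.
3 of the 4 rings are aromatic. Total: 3.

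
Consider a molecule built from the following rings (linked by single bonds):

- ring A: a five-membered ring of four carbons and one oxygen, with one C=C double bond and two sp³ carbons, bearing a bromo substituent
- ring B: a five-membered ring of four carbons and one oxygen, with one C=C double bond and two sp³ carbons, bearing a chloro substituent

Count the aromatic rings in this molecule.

Ring A has two sp³ carbons, so it is not fully conjugated — not aromatic (2,3-dihydrofuran).
Ring B has two sp³ carbons, so it is not fully conjugated — not aromatic (2,3-dihydrofuran).
No ring is aromatic. Total: 0.

0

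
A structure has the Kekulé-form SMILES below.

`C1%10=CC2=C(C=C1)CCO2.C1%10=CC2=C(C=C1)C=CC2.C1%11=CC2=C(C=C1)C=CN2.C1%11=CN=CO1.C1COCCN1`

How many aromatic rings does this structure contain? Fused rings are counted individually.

The SMILES encodes a six-membered carbon ring with three alternating C=C double bonds, fused to a five-membered ring containing one oxygen and two sp³ carbons; a six-membered carbon ring with three alternating C=C double bonds, fused to a five-membered carbon ring containing one C=C double bond and one sp³ carbon; a six-membered carbon ring with three alternating C=C double bonds, fused to a five-membered ring containing one N–H nitrogen and two C=C double bonds; a five-membered ring with an oxygen at position 1 and a nitrogen at position 3 (in a C=N bond), with two double bonds; a six-membered saturated ring with an oxygen and an N–H nitrogen at positions 1 and 4.
The 6-membered ring has a continuous p-orbital overlap around the ring; 3 ring double bonds give 6 π electrons. 6 = 4(1)+2, so it is aromatic (benzene ring).
The 5-membered ring with one oxygen has two sp³ carbons, so it is not fully conjugated — not aromatic (oxolane ring).
The second 6-membered ring is fully conjugated (every ring atom contributes a p orbital); 3 ring double bonds give 6 π electrons. That satisfies 4n+2 with n=1, so it is aromatic (benzene ring).
The 5-membered ring has one sp³ carbon, so it is not fully conjugated — not aromatic (cyclopentene ring).
The fused 6/5-membered bicyclic (with one N–H) is a single π system with 9 sp² atoms and 10 π electrons from ring double bonds plus a heteroatom lone pair. 10 = 4(2)+2, so the system is aromatic and both rings count as aromatic (indole).
The 5-membered ring with one oxygen and one =N– is fully conjugated (every ring atom contributes a p orbital); 2 ring double bonds (4 π electrons) plus a heteroatom lone pair (2) give 6 π electrons. 6 = 4(1)+2, so it is aromatic (oxazole).
The 6-membered ring with one oxygen and one N–H (1,4) has only sp³ atoms, so it is not fully conjugated — not aromatic (morpholine).
5 of the 8 rings are aromatic. Total: 5.

5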